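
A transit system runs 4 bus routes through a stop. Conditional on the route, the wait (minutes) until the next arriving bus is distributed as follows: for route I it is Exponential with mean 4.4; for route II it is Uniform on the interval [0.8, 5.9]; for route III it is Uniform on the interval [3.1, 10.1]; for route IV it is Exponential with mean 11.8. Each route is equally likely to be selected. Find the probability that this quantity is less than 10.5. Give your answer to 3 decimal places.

Conditional on each route, P(X < 10.5): I: 0.908037; II: 1; III: 1; IV: 0.589275.
By total probability, P(X < 10.5) = 0.25·0.908037 + 0.25·1 + 0.25·1 + 0.25·0.589275 = 0.874328.

0.874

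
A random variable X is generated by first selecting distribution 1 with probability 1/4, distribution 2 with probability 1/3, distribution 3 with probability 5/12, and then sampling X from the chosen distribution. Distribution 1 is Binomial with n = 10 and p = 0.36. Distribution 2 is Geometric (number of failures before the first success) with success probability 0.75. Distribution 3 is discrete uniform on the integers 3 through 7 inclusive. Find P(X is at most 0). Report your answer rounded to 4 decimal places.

0.2529

Conditional on each component, P(X ≤ 0): 1: 0.0115292; 2: 0.75; 3: 0.
By total probability, P(X ≤ 0) = 0.25·0.0115292 + 0.333333·0.75 + 0.416667·0 = 0.252882.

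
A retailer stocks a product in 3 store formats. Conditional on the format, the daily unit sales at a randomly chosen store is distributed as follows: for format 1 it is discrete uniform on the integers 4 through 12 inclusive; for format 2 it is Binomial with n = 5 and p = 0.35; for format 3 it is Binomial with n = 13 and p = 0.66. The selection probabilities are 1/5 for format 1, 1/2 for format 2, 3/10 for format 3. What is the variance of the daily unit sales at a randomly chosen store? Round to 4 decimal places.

13.7010

Per component, 1: μ=8, E[X²]=70.6667; 2: μ=1.75, E[X²]=4.2; 3: μ=8.58, E[X²]=76.5336.
E[X] = 0.2·8 + 0.5·1.75 + 0.3·8.58 = 5.049.
E[X²] = 0.2·70.6667 + 0.5·4.2 + 0.3·76.5336 = 39.1934.
Var(X) = E[X²] − (E[X])² = 39.1934 − 25.4924 = 13.701.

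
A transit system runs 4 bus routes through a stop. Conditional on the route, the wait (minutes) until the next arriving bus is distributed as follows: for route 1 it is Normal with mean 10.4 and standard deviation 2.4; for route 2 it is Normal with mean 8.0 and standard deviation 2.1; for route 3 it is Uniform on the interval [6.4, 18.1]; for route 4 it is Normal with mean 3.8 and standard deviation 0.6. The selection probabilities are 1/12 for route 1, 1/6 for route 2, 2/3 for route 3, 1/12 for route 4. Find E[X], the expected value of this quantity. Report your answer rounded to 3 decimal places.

Component means — 1: 10.4; 2: 8; 3: 12.25; 4: 3.8.
E[X] = 0.0833333·10.4 + 0.166667·8 + 0.666667·12.25 + 0.0833333·3.8 = 10.6833.

10.683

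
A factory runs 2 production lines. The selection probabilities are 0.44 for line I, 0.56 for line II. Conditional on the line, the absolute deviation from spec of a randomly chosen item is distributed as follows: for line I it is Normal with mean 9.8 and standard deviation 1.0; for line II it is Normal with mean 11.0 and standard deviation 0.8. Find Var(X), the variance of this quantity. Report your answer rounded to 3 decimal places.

Per component, I: μ=9.8, E[X²]=97.04; II: μ=11, E[X²]=121.64.
E[X] = 0.44·9.8 + 0.56·11 = 10.472.
E[X²] = 0.44·97.04 + 0.56·121.64 = 110.816.
Var(X) = E[X²] − (E[X])² = 110.816 − 109.663 = 1.15322.

1.153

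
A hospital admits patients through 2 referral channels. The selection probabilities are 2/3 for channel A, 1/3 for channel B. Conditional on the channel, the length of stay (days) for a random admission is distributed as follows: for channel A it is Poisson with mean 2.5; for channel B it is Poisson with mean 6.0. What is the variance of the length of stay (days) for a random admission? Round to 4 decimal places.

6.3889

Per component, A: μ=2.5, E[X²]=8.75; B: μ=6, E[X²]=42.
E[X] = 0.666667·2.5 + 0.333333·6 = 3.66667.
E[X²] = 0.666667·8.75 + 0.333333·42 = 19.8333.
Var(X) = E[X²] − (E[X])² = 19.8333 − 13.4444 = 6.38889.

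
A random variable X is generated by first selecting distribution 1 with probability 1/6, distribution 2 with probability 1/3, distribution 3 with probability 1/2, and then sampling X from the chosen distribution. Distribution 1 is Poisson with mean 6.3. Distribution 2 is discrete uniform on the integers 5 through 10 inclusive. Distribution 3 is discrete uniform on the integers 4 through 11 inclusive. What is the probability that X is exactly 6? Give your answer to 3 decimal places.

Conditional on each component, P(X = 6): 1: 0.159461; 2: 0.166667; 3: 0.125.
By total probability, P(X = 6) = 0.166667·0.159461 + 0.333333·0.166667 + 0.5·0.125 = 0.144632.

0.145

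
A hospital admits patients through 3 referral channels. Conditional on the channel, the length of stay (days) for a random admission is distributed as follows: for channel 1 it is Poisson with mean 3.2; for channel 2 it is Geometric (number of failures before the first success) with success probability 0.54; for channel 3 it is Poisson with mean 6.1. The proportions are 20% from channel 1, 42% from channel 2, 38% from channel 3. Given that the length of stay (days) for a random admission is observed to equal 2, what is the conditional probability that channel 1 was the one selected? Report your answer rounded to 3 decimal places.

Likelihoods P(X=2 | ·): 1: 0.208702; 2: 0.114264; 3: 0.0417286.
Posterior ∝ prior × likelihood. Numerator for 1: 0.2·0.208702 = 0.0417405.
Normalizing constant: 0.2·0.208702 + 0.42·0.114264 + 0.38·0.0417286 = 0.105588.
P(1 | observation) = 0.0417405 / 0.105588 = 0.395314.

0.395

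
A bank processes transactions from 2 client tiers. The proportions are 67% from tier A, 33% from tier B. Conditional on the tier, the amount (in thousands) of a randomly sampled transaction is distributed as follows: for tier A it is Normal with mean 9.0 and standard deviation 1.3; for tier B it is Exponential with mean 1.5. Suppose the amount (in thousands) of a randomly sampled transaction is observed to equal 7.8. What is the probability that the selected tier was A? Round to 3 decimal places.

Likelihoods f(7.8 | ·): A: 0.20042; B: 0.00367771.
Posterior ∝ prior × likelihood. Numerator for A: 0.67·0.20042 = 0.134282.
Normalizing constant: 0.67·0.20042 + 0.33·0.00367771 = 0.135495.
P(A | observation) = 0.134282 / 0.135495 = 0.991043.

0.991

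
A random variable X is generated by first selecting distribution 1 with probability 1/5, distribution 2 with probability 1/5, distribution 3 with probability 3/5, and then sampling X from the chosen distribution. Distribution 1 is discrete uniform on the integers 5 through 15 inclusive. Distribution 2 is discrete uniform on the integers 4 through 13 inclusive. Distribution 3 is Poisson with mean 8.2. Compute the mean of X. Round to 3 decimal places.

8.620

Component means — 1: 10; 2: 8.5; 3: 8.2.
E[X] = 0.2·10 + 0.2·8.5 + 0.6·8.2 = 8.62.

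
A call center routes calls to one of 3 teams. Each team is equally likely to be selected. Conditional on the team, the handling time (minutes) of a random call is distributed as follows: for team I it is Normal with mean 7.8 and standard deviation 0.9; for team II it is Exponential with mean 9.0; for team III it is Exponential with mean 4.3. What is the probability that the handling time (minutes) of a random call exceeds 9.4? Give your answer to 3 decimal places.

0.167

Conditional on each team, P(X > 9.4): I: 0.0377202; II: 0.351887; III: 0.11236.
By total probability, P(X > 9.4) = 0.333333·0.0377202 + 0.333333·0.351887 + 0.333333·0.11236 = 0.167323.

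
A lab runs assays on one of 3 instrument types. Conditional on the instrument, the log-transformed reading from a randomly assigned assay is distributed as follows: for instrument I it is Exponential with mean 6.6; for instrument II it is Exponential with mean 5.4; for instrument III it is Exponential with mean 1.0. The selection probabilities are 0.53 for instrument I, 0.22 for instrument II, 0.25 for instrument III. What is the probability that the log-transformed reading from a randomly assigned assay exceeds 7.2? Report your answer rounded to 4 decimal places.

0.2362

Conditional on each instrument, P(X > 7.2): I: 0.335911; II: 0.263597; III: 0.000746586.
By total probability, P(X > 7.2) = 0.53·0.335911 + 0.22·0.263597 + 0.25·0.000746586 = 0.236211.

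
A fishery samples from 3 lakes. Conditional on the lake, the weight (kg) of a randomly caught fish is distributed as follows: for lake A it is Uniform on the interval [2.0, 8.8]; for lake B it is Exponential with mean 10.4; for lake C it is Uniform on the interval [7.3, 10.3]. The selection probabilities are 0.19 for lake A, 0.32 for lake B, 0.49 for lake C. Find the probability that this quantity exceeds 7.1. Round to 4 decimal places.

Conditional on each lake, P(X > 7.1): A: 0.25; B: 0.505255; C: 1.
By total probability, P(X > 7.1) = 0.19·0.25 + 0.32·0.505255 + 0.49·1 = 0.699182.

0.6992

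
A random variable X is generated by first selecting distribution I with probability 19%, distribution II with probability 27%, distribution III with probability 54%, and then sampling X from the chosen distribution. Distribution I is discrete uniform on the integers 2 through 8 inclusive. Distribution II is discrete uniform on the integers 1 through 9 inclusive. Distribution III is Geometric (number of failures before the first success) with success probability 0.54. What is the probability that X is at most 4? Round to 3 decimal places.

0.730

Conditional on each component, P(X ≤ 4): I: 0.428571; II: 0.444444; III: 0.979404.
By total probability, P(X ≤ 4) = 0.19·0.428571 + 0.27·0.444444 + 0.54·0.979404 = 0.730307.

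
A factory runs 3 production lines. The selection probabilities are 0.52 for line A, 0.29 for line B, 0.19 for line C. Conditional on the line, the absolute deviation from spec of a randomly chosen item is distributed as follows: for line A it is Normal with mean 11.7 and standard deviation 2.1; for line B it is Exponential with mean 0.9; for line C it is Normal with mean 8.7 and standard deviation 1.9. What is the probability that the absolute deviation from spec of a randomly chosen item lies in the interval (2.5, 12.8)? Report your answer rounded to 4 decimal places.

0.5689

Conditional on each line, P(2.5 < X < 12.8): A: 0.699789; B: 0.0621759; C: 0.983981.
By total probability, P(2.5 < X < 12.8) = 0.52·0.699789 + 0.29·0.0621759 + 0.19·0.983981 = 0.568877.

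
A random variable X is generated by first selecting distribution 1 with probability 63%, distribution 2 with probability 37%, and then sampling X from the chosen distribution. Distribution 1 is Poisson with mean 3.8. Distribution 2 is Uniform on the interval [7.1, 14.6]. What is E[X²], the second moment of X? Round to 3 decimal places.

For each component E[X²] = Var + (mean)², giving 1: 18.24; 2: 122.41.
Overall E[X²] = 0.63·18.24 + 0.37·122.41 = 56.7829.

56.783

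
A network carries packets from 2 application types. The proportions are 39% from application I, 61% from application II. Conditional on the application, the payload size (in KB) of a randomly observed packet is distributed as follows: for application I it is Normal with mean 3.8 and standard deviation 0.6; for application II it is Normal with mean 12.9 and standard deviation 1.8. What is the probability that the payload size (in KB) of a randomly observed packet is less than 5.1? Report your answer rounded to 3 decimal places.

Conditional on each application, P(X < 5.1): I: 0.98487; II: 7.34342e-06.
By total probability, P(X < 5.1) = 0.39·0.98487 + 0.61·7.34342e-06 = 0.384104.

0.384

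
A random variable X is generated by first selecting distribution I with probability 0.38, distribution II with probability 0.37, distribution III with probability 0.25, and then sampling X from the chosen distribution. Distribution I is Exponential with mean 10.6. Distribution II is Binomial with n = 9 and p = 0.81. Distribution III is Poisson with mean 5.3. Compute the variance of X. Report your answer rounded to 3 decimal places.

Per component, I: μ=10.6, E[X²]=224.72; II: μ=7.29, E[X²]=54.5292; III: μ=5.3, E[X²]=33.39.
E[X] = 0.38·10.6 + 0.37·7.29 + 0.25·5.3 = 8.0503.
E[X²] = 0.38·224.72 + 0.37·54.5292 + 0.25·33.39 = 113.917.
Var(X) = E[X²] − (E[X])² = 113.917 − 64.8073 = 49.1096.

49.110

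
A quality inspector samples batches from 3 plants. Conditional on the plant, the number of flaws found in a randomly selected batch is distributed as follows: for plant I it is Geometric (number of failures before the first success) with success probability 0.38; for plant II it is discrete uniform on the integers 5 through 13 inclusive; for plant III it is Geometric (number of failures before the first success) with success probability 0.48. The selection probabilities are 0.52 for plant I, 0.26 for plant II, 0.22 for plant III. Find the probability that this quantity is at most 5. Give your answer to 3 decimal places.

Conditional on each plant, P(X ≤ 5): I: 0.9432; II: 0.111111; III: 0.980229.
By total probability, P(X ≤ 5) = 0.52·0.9432 + 0.26·0.111111 + 0.22·0.980229 = 0.735003.

0.735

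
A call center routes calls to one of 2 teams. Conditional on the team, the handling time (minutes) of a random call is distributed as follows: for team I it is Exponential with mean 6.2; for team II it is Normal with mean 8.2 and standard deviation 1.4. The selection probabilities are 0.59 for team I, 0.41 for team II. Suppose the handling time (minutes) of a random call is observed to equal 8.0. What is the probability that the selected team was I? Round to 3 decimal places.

0.185

Likelihoods f(8.0 | ·): I: 0.0443842; II: 0.282066.
Posterior ∝ prior × likelihood. Numerator for I: 0.59·0.0443842 = 0.0261867.
Normalizing constant: 0.59·0.0443842 + 0.41·0.282066 = 0.141834.
P(I | observation) = 0.0261867 / 0.141834 = 0.184629.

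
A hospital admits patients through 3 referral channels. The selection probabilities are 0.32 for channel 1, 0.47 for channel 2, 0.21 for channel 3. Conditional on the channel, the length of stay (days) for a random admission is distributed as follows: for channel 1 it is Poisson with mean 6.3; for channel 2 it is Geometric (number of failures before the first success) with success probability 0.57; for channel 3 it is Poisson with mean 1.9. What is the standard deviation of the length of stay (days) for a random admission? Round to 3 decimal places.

3.015

Per component, 1: μ=6.3, E[X²]=45.99; 2: μ=0.754386, E[X²]=1.89258; 3: μ=1.9, E[X²]=5.51.
E[X] = 0.32·6.3 + 0.47·0.754386 + 0.21·1.9 = 2.76956.
E[X²] = 0.32·45.99 + 0.47·1.89258 + 0.21·5.51 = 16.7634.
Var(X) = E[X²] − (E[X])² = 16.7634 − 7.67047 = 9.09294.
SD(X) = √9.09294 = 3.01545.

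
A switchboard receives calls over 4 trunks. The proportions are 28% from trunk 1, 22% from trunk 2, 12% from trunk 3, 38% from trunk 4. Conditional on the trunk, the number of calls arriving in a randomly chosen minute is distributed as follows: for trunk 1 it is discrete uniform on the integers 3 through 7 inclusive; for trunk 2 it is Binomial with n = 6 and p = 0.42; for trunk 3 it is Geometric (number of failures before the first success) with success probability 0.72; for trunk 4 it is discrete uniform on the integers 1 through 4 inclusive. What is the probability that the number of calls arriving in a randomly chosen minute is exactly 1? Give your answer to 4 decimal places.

0.1556

Conditional on each trunk, P(X = 1): 1: 0; 2: 0.165402; 3: 0.2016; 4: 0.25.
By total probability, P(X = 1) = 0.28·0 + 0.22·0.165402 + 0.12·0.2016 + 0.38·0.25 = 0.15558.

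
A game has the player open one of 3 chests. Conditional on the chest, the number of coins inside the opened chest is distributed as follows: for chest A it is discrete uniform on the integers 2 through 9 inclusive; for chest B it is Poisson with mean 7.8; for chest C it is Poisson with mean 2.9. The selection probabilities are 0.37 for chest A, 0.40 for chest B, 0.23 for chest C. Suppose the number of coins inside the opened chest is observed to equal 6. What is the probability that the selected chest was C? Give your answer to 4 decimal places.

Likelihoods P(X=6 | ·): A: 0.125; B: 0.128156; C: 0.0454571.
Posterior ∝ prior × likelihood. Numerator for C: 0.23·0.0454571 = 0.0104551.
Normalizing constant: 0.37·0.125 + 0.4·0.128156 + 0.23·0.0454571 = 0.107967.
P(C | observation) = 0.0104551 / 0.107967 = 0.0968359.

0.0968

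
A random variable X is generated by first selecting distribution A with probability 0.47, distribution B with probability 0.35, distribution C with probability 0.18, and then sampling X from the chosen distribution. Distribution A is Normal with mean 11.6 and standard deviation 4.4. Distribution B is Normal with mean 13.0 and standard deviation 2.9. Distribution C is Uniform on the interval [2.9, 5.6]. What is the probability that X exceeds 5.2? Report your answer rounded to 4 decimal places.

0.8112

Conditional on each component, P(X > 5.2): A: 0.927102; B: 0.996424; C: 0.148148.
By total probability, P(X > 5.2) = 0.47·0.927102 + 0.35·0.996424 + 0.18·0.148148 = 0.811153.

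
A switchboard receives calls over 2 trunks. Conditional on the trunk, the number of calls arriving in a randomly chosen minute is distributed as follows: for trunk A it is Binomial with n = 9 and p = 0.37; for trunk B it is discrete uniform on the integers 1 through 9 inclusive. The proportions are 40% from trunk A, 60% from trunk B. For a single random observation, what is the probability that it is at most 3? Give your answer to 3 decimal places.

Conditional on each trunk, P(X ≤ 3): A: 0.558427; B: 0.333333.
By total probability, P(X ≤ 3) = 0.4·0.558427 + 0.6·0.333333 = 0.423371.

0.423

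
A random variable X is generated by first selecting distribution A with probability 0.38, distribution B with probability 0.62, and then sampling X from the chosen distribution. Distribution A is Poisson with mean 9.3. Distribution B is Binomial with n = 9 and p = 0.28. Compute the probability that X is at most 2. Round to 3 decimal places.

0.322

Conditional on each component, P(X ≤ 2): A: 0.00489531; B: 0.517098.
By total probability, P(X ≤ 2) = 0.38·0.00489531 + 0.62·0.517098 = 0.322461.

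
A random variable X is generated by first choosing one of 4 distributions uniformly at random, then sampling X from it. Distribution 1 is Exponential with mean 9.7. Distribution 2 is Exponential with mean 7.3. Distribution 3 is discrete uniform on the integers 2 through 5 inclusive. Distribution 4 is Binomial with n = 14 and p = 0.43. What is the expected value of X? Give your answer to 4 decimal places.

Component means — 1: 9.7; 2: 7.3; 3: 3.5; 4: 6.02.
E[X] = 0.25·9.7 + 0.25·7.3 + 0.25·3.5 + 0.25·6.02 = 6.63.

6.6300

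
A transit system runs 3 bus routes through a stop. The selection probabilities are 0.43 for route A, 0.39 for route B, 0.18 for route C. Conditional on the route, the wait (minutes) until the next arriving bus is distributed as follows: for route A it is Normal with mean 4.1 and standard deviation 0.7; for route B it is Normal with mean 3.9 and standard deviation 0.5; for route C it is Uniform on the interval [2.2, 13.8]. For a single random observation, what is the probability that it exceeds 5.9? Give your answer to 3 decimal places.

Conditional on each route, P(X > 5.9): A: 0.005064; B: 3.16712e-05; C: 0.681034.
By total probability, P(X > 5.9) = 0.43·0.005064 + 0.39·3.16712e-05 + 0.18·0.681034 = 0.124776.

0.125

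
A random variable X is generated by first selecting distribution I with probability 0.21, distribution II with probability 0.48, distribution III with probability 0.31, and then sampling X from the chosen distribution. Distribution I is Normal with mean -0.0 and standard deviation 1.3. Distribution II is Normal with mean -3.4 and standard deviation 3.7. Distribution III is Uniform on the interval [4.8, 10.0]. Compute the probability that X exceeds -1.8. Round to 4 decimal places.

Conditional on each component, P(X > -1.8): I: 0.916915; II: 0.332714; III: 1.
By total probability, P(X > -1.8) = 0.21·0.916915 + 0.48·0.332714 + 0.31·1 = 0.662255.

0.6623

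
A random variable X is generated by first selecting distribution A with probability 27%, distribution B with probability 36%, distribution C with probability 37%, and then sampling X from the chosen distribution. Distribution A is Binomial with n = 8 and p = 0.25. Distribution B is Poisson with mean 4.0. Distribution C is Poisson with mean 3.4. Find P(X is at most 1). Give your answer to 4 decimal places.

0.1864

Conditional on each component, P(X ≤ 1): A: 0.367081; B: 0.0915782; C: 0.146842.
By total probability, P(X ≤ 1) = 0.27·0.367081 + 0.36·0.0915782 + 0.37·0.146842 = 0.186412.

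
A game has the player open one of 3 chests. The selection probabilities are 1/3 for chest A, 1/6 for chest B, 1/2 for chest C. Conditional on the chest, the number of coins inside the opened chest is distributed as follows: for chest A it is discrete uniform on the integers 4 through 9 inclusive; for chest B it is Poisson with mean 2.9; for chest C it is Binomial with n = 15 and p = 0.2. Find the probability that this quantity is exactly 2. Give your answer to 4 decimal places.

0.1540

Conditional on each chest, P(X = 2): A: 0; B: 0.231373; C: 0.230897.
By total probability, P(X = 2) = 0.333333·0 + 0.166667·0.231373 + 0.5·0.230897 = 0.154011.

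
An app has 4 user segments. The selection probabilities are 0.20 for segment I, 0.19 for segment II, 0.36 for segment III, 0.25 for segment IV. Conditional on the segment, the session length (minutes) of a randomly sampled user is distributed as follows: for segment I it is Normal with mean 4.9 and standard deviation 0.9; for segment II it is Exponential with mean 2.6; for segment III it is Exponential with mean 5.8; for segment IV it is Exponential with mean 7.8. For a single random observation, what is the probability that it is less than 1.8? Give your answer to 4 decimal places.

Conditional on each segment, P(X < 1.8): I: 0.000286117; II: 0.49958; III: 0.266806; IV: 0.206077.
By total probability, P(X < 1.8) = 0.2·0.000286117 + 0.19·0.49958 + 0.36·0.266806 + 0.25·0.206077 = 0.242547.

0.2425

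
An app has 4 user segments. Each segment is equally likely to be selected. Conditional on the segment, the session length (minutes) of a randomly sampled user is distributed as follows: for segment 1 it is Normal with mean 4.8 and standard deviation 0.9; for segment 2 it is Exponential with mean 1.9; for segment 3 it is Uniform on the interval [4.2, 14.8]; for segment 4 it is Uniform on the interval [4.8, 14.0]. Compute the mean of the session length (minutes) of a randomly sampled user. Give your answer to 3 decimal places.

6.400

Component means — 1: 4.8; 2: 1.9; 3: 9.5; 4: 9.4.
E[X] = 0.25·4.8 + 0.25·1.9 + 0.25·9.5 + 0.25·9.4 = 6.4.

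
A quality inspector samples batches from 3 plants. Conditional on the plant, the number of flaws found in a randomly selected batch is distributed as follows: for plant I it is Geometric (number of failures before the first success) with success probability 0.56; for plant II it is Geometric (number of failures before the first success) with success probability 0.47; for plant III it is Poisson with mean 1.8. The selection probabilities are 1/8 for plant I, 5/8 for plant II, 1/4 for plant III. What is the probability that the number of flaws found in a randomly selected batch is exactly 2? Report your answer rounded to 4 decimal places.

Conditional on each plant, P(X = 2): I: 0.108416; II: 0.132023; III: 0.267784.
By total probability, P(X = 2) = 0.125·0.108416 + 0.625·0.132023 + 0.25·0.267784 = 0.163012.

0.1630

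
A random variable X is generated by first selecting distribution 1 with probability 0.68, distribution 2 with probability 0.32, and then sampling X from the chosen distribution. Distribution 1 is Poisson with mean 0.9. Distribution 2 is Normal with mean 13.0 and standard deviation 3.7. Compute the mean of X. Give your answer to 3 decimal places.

Component means — 1: 0.9; 2: 13.
E[X] = 0.68·0.9 + 0.32·13 = 4.772.

4.772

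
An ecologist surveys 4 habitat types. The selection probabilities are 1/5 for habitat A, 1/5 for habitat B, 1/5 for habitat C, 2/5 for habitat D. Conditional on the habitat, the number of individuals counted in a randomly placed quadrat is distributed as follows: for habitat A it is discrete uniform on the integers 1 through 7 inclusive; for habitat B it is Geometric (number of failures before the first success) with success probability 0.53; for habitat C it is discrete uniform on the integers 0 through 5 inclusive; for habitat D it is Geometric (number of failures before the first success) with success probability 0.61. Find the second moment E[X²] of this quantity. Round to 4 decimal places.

For each component E[X²] = Var + (mean)², giving A: 20; B: 2.45959; C: 9.16667; D: 1.45687.
Overall E[X²] = 0.2·20 + 0.2·2.45959 + 0.2·9.16667 + 0.4·1.45687 = 6.908.

6.9080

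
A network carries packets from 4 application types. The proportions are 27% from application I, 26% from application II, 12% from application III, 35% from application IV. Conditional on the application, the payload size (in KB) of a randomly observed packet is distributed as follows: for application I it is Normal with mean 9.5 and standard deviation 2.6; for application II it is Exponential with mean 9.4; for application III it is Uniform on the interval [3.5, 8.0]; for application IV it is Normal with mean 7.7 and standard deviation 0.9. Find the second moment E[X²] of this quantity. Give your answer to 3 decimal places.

97.345

For each component E[X²] = Var + (mean)², giving I: 97.01; II: 176.72; III: 34.75; IV: 60.1.
Overall E[X²] = 0.27·97.01 + 0.26·176.72 + 0.12·34.75 + 0.35·60.1 = 97.3449.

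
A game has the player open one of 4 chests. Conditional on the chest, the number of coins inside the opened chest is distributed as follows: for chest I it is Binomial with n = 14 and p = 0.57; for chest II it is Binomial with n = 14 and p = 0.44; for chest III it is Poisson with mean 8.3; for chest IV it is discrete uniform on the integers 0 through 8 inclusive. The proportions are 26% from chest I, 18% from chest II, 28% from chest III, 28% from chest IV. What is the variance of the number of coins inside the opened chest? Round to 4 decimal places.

Per component, I: μ=7.98, E[X²]=67.1118; II: μ=6.16, E[X²]=41.3952; III: μ=8.3, E[X²]=77.19; IV: μ=4, E[X²]=22.6667.
E[X] = 0.26·7.98 + 0.18·6.16 + 0.28·8.3 + 0.28·4 = 6.6276.
E[X²] = 0.26·67.1118 + 0.18·41.3952 + 0.28·77.19 + 0.28·22.6667 = 52.8601.
Var(X) = E[X²] − (E[X])² = 52.8601 − 43.9251 = 8.93499.

8.9350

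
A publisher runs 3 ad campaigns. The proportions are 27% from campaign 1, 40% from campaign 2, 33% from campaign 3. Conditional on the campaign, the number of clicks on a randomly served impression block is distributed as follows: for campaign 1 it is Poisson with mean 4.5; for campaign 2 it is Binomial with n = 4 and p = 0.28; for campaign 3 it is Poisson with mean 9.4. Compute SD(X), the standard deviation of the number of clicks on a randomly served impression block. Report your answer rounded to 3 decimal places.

Per component, 1: μ=4.5, E[X²]=24.75; 2: μ=1.12, E[X²]=2.0608; 3: μ=9.4, E[X²]=97.76.
E[X] = 0.27·4.5 + 0.4·1.12 + 0.33·9.4 = 4.765.
E[X²] = 0.27·24.75 + 0.4·2.0608 + 0.33·97.76 = 39.7676.
Var(X) = E[X²] − (E[X])² = 39.7676 − 22.7052 = 17.0624.
SD(X) = √17.0624 = 4.13067.

4.131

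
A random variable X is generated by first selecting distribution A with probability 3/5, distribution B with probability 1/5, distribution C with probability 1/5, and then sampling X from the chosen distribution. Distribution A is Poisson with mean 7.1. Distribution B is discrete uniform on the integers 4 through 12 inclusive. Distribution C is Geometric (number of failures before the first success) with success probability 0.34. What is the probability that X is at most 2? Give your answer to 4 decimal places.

0.1590

Conditional on each component, P(X ≤ 2): A: 0.0274801; B: 0; C: 0.712504.
By total probability, P(X ≤ 2) = 0.6·0.0274801 + 0.2·0 + 0.2·0.712504 = 0.158989.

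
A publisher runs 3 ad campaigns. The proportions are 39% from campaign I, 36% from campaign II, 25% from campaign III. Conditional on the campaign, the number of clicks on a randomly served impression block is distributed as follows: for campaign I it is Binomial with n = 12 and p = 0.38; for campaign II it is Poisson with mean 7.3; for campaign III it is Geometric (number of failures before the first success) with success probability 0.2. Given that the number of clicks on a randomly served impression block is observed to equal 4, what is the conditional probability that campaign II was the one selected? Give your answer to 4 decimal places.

Likelihoods P(X=4 | ·): I: 0.225358; II: 0.0799338; III: 0.08192.
Posterior ∝ prior × likelihood. Numerator for II: 0.36·0.0799338 = 0.0287762.
Normalizing constant: 0.39·0.225358 + 0.36·0.0799338 + 0.25·0.08192 = 0.137146.
P(II | observation) = 0.0287762 / 0.137146 = 0.209822.

0.2098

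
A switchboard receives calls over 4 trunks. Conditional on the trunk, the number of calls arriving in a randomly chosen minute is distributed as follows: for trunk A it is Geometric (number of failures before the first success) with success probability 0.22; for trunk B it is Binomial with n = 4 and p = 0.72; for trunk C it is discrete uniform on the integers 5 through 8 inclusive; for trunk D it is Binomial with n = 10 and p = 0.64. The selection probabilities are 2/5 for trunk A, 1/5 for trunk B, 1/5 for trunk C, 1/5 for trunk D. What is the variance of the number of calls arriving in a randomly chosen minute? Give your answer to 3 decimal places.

9.724

Per component, A: μ=3.54545, E[X²]=28.686; B: μ=2.88, E[X²]=9.1008; C: μ=6.5, E[X²]=43.5; D: μ=6.4, E[X²]=43.264.
E[X] = 0.4·3.54545 + 0.2·2.88 + 0.2·6.5 + 0.2·6.4 = 4.57418.
E[X²] = 0.4·28.686 + 0.2·9.1008 + 0.2·43.5 + 0.2·43.264 = 30.6473.
Var(X) = E[X²] − (E[X])² = 30.6473 − 20.9231 = 9.7242.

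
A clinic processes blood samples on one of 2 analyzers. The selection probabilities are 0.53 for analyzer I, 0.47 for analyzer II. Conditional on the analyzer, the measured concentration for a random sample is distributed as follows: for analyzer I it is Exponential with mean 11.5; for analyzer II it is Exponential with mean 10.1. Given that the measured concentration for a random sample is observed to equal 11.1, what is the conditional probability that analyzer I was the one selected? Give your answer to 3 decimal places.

Likelihoods f(11.1 | ·): I: 0.0331218; II: 0.0329902.
Posterior ∝ prior × likelihood. Numerator for I: 0.53·0.0331218 = 0.0175545.
Normalizing constant: 0.53·0.0331218 + 0.47·0.0329902 = 0.0330599.
P(I | observation) = 0.0175545 / 0.0330599 = 0.530992.

0.531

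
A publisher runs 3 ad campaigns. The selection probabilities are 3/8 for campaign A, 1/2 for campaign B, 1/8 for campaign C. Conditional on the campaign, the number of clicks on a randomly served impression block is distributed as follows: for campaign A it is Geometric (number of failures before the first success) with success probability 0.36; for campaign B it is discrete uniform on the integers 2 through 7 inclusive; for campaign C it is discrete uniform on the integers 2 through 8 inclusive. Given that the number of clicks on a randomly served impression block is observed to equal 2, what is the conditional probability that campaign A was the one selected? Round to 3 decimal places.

Likelihoods P(X=2 | ·): A: 0.147456; B: 0.166667; C: 0.142857.
Posterior ∝ prior × likelihood. Numerator for A: 0.375·0.147456 = 0.055296.
Normalizing constant: 0.375·0.147456 + 0.5·0.166667 + 0.125·0.142857 = 0.156486.
P(A | observation) = 0.055296 / 0.156486 = 0.35336.

0.353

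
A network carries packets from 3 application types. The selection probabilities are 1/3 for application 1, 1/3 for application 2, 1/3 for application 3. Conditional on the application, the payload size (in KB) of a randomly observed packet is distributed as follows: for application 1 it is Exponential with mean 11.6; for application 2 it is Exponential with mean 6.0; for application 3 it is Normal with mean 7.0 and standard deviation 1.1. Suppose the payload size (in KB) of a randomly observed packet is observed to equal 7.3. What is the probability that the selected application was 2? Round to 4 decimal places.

Likelihoods f(7.3 | ·): 1: 0.0459448; 2: 0.0493693; 3: 0.349435.
Posterior ∝ prior × likelihood. Numerator for 2: 0.333333·0.0493693 = 0.0164564.
Normalizing constant: 0.333333·0.0459448 + 0.333333·0.0493693 + 0.333333·0.349435 = 0.14825.
P(2 | observation) = 0.0164564 / 0.14825 = 0.111005.

0.1110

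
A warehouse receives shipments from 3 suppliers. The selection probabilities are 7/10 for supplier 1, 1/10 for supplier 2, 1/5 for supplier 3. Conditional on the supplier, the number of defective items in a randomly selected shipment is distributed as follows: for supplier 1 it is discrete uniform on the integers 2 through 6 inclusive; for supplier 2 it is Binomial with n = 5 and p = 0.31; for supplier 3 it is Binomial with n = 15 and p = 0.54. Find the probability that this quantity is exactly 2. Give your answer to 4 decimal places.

Conditional on each supplier, P(X = 2): 1: 0.2; 2: 0.315697; 3: 0.00126424.
By total probability, P(X = 2) = 0.7·0.2 + 0.1·0.315697 + 0.2·0.00126424 = 0.171823.

0.1718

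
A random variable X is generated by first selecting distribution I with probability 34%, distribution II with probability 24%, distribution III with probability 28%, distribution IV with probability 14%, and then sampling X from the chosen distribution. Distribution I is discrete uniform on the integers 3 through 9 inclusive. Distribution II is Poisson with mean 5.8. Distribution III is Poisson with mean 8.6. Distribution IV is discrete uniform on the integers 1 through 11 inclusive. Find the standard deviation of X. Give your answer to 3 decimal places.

2.828

Per component, I: μ=6, E[X²]=40; II: μ=5.8, E[X²]=39.44; III: μ=8.6, E[X²]=82.56; IV: μ=6, E[X²]=46.
E[X] = 0.34·6 + 0.24·5.8 + 0.28·8.6 + 0.14·6 = 6.68.
E[X²] = 0.34·40 + 0.24·39.44 + 0.28·82.56 + 0.14·46 = 52.6224.
Var(X) = E[X²] − (E[X])² = 52.6224 − 44.6224 = 8.
SD(X) = √8 = 2.82843.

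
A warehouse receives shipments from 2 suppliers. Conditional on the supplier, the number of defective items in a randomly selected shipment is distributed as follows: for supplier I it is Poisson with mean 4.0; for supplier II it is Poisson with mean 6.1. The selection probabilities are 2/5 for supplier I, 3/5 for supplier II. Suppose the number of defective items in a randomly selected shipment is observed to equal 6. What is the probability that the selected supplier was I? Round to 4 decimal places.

0.3021

Likelihoods P(X=6 | ·): I: 0.104196; II: 0.160491.
Posterior ∝ prior × likelihood. Numerator for I: 0.4·0.104196 = 0.0416783.
Normalizing constant: 0.4·0.104196 + 0.6·0.160491 = 0.137973.
P(I | observation) = 0.0416783 / 0.137973 = 0.302076.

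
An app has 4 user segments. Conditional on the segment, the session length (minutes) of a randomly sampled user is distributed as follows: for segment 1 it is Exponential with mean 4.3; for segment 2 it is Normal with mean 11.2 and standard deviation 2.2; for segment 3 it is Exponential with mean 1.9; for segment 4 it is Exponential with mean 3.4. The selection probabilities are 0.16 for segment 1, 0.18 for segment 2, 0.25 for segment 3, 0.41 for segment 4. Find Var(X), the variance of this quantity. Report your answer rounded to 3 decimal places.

Per component, 1: μ=4.3, E[X²]=36.98; 2: μ=11.2, E[X²]=130.28; 3: μ=1.9, E[X²]=7.22; 4: μ=3.4, E[X²]=23.12.
E[X] = 0.16·4.3 + 0.18·11.2 + 0.25·1.9 + 0.41·3.4 = 4.573.
E[X²] = 0.16·36.98 + 0.18·130.28 + 0.25·7.22 + 0.41·23.12 = 40.6514.
Var(X) = E[X²] − (E[X])² = 40.6514 − 20.9123 = 19.7391.

19.739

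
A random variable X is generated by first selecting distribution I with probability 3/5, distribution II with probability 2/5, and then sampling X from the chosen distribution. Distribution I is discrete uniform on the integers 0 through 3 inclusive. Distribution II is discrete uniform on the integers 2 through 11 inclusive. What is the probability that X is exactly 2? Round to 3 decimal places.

0.190

Conditional on each component, P(X = 2): I: 0.25; II: 0.1.
By total probability, P(X = 2) = 0.6·0.25 + 0.4·0.1 = 0.19.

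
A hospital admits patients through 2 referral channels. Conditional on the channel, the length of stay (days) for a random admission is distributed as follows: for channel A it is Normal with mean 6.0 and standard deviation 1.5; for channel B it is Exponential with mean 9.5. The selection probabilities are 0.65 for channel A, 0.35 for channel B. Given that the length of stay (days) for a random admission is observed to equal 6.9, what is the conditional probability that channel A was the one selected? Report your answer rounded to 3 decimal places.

0.890

Likelihoods f(6.9 | ·): A: 0.22215; B: 0.0509145.
Posterior ∝ prior × likelihood. Numerator for A: 0.65·0.22215 = 0.144397.
Normalizing constant: 0.65·0.22215 + 0.35·0.0509145 = 0.162217.
P(A | observation) = 0.144397 / 0.162217 = 0.890147.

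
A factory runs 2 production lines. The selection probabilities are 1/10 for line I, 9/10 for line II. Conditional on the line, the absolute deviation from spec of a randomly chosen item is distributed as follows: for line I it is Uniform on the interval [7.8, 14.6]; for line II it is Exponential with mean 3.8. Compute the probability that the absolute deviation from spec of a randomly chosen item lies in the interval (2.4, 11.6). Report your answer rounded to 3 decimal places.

Conditional on each line, P(2.4 < X < 11.6): I: 0.558824; II: 0.484517.
By total probability, P(2.4 < X < 11.6) = 0.1·0.558824 + 0.9·0.484517 = 0.491948.

0.492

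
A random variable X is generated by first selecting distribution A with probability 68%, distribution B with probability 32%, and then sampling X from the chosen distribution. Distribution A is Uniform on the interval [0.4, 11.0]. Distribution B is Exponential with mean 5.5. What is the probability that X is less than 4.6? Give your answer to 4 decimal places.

Conditional on each component, P(X < 4.6): A: 0.396226; B: 0.566717.
By total probability, P(X < 4.6) = 0.68·0.396226 + 0.32·0.566717 = 0.450783.

0.4508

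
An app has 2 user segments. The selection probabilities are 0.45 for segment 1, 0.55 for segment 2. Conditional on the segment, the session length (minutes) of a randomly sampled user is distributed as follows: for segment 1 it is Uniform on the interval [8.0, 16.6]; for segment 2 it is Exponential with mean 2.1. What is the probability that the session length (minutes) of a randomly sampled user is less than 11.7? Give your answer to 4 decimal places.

0.7415

Conditional on each segment, P(X < 11.7): 1: 0.430233; 2: 0.996195.
By total probability, P(X < 11.7) = 0.45·0.430233 + 0.55·0.996195 = 0.741512.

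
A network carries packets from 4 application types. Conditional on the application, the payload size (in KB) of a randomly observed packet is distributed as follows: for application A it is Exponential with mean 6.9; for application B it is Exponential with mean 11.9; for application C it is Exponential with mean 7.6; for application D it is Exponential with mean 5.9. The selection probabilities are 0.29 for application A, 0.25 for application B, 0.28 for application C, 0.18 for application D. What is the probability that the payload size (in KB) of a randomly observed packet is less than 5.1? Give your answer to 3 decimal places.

0.480

Conditional on each application, P(X < 5.1): A: 0.522471; B: 0.348561; C: 0.48883; D: 0.578699.
By total probability, P(X < 5.1) = 0.29·0.522471 + 0.25·0.348561 + 0.28·0.48883 + 0.18·0.578699 = 0.479695.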